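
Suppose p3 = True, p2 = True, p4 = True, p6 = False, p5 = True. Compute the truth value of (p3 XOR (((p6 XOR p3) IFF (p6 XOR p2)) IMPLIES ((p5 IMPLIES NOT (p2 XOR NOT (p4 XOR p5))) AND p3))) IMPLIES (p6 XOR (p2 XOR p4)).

True

p6 XOR p3 = False XOR True = True
p6 XOR p2 = False XOR True = True
(p6 XOR p3) IFF (p6 XOR p2) = True IFF True = True
p4 XOR p5 = True XOR True = False
NOT (p4 XOR p5) = NOT False = True
p2 XOR NOT (p4 XOR p5) = True XOR True = False
NOT (p2 XOR NOT (p4 XOR p5)) = NOT False = True
p5 IMPLIES NOT (p2 XOR NOT (p4 XOR p5)) = True IMPLIES True = True
(p5 IMPLIES NOT (p2 XOR NOT (p4 XOR p5))) AND p3 = True AND True = True
((p6 XOR p3) IFF (p6 XOR p2)) IMPLIES ((p5 IMPLIES NOT (p2 XOR NOT (p4 XOR p5))) AND p3) = True IMPLIES True = True
p3 XOR (((p6 XOR p3) IFF (p6 XOR p2)) IMPLIES ((p5 IMPLIES NOT (p2 XOR NOT (p4 XOR p5))) AND p3)) = True XOR True = False
p2 XOR p4 = True XOR True = False
p6 XOR (p2 XOR p4) = False XOR False = False
(p3 XOR (((p6 XOR p3) IFF (p6 XOR p2)) IMPLIES ((p5 IMPLIES NOT (p2 XOR NOT (p4 XOR p5))) AND p3))) IMPLIES (p6 XOR (p2 XOR p4)) = False IMPLIES False = True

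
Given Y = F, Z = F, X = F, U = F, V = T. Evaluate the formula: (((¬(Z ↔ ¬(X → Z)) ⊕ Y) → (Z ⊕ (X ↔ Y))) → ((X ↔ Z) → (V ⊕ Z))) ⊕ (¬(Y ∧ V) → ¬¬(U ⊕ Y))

T

Substituting Y=F, Z=F, X=F, U=F, V=T:
X → Z = F → F = T
¬(X → Z) = ¬T = F
Z ↔ ¬(X → Z) = F ↔ F = T
¬(Z ↔ ¬(X → Z)) = ¬T = F
¬(Z ↔ ¬(X → Z)) ⊕ Y = F ⊕ F = F
X ↔ Y = F ↔ F = T
Z ⊕ (X ↔ Y) = F ⊕ T = T
(¬(Z ↔ ¬(X → Z)) ⊕ Y) → (Z ⊕ (X ↔ Y)) = F → T = T
X ↔ Z = F ↔ F = T
V ⊕ Z = T ⊕ F = T
(X ↔ Z) → (V ⊕ Z) = T → T = T
((¬(Z ↔ ¬(X → Z)) ⊕ Y) → (Z ⊕ (X ↔ Y))) → ((X ↔ Z) → (V ⊕ Z)) = T → T = T
Y ∧ V = F ∧ T = F
¬(Y ∧ V) = ¬F = T
U ⊕ Y = F ⊕ F = F
¬(U ⊕ Y) = ¬F = T
¬¬(U ⊕ Y) = ¬T = F
¬(Y ∧ V) → ¬¬(U ⊕ Y) = T → F = F
(((¬(Z ↔ ¬(X → Z)) ⊕ Y) → (Z ⊕ (X ↔ Y))) → ((X ↔ Z) → (V ⊕ Z))) ⊕ (¬(Y ∧ V) → ¬¬(U ⊕ Y)) = T ⊕ F = T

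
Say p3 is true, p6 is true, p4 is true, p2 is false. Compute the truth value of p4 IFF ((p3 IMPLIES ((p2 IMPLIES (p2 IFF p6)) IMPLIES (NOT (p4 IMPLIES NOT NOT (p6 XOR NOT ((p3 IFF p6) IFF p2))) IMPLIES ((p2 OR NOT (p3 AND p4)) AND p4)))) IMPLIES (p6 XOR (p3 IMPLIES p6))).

p2 IFF p6 = false IFF true = false
p2 IMPLIES (p2 IFF p6) = false IMPLIES false = true
p3 IFF p6 = true IFF true = true
(p3 IFF p6) IFF p2 = true IFF false = false
NOT ((p3 IFF p6) IFF p2) = NOT false = true
p6 XOR NOT ((p3 IFF p6) IFF p2) = true XOR true = false
NOT (p6 XOR NOT ((p3 IFF p6) IFF p2)) = NOT false = true
NOT NOT (p6 XOR NOT ((p3 IFF p6) IFF p2)) = NOT true = false
p4 IMPLIES NOT NOT (p6 XOR NOT ((p3 IFF p6) IFF p2)) = true IMPLIES false = false
NOT (p4 IMPLIES NOT NOT (p6 XOR NOT ((p3 IFF p6) IFF p2))) = NOT false = true
p3 AND p4 = true AND true = true
NOT (p3 AND p4) = NOT true = false
p2 OR NOT (p3 AND p4) = false OR false = false
(p2 OR NOT (p3 AND p4)) AND p4 = false AND true = false
NOT (p4 IMPLIES NOT NOT (p6 XOR NOT ((p3 IFF p6) IFF p2))) IMPLIES ((p2 OR NOT (p3 AND p4)) AND p4) = true IMPLIES false = false
(p2 IMPLIES (p2 IFF p6)) IMPLIES (NOT (p4 IMPLIES NOT NOT (p6 XOR NOT ((p3 IFF p6) IFF p2))) IMPLIES ((p2 OR NOT (p3 AND p4)) AND p4)) = true IMPLIES false = false
p3 IMPLIES ((p2 IMPLIES (p2 IFF p6)) IMPLIES (NOT (p4 IMPLIES NOT NOT (p6 XOR NOT ((p3 IFF p6) IFF p2))) IMPLIES ((p2 OR NOT (p3 AND p4)) AND p4))) = true IMPLIES false = false
p3 IMPLIES p6 = true IMPLIES true = true
p6 XOR (p3 IMPLIES p6) = true XOR true = false
(p3 IMPLIES ((p2 IMPLIES (p2 IFF p6)) IMPLIES (NOT (p4 IMPLIES NOT NOT (p6 XOR NOT ((p3 IFF p6) IFF p2))) IMPLIES ((p2 OR NOT (p3 AND p4)) AND p4)))) IMPLIES (p6 XOR (p3 IMPLIES p6)) = false IMPLIES false = true
p4 IFF ((p3 IMPLIES ((p2 IMPLIES (p2 IFF p6)) IMPLIES (NOT (p4 IMPLIES NOT NOT (p6 XOR NOT ((p3 IFF p6) IFF p2))) IMPLIES ((p2 OR NOT (p3 AND p4)) AND p4)))) IMPLIES (p6 XOR (p3 IMPLIES p6))) = true IFF true = true

true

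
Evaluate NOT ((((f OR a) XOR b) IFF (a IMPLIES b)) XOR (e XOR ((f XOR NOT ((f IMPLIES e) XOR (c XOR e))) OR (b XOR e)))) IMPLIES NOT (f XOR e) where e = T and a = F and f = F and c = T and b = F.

F

f OR a = F OR F = F
(f OR a) XOR b = F XOR F = F
a IMPLIES b = F IMPLIES F = T
((f OR a) XOR b) IFF (a IMPLIES b) = F IFF T = F
f IMPLIES e = F IMPLIES T = T
c XOR e = T XOR T = F
(f IMPLIES e) XOR (c XOR e) = T XOR F = T
NOT ((f IMPLIES e) XOR (c XOR e)) = NOT T = F
f XOR NOT ((f IMPLIES e) XOR (c XOR e)) = F XOR F = F
b XOR e = F XOR T = T
(f XOR NOT ((f IMPLIES e) XOR (c XOR e))) OR (b XOR e) = F OR T = T
e XOR ((f XOR NOT ((f IMPLIES e) XOR (c XOR e))) OR (b XOR e)) = T XOR T = F
(((f OR a) XOR b) IFF (a IMPLIES b)) XOR (e XOR ((f XOR NOT ((f IMPLIES e) XOR (c XOR e))) OR (b XOR e))) = F XOR F = F
NOT ((((f OR a) XOR b) IFF (a IMPLIES b)) XOR (e XOR ((f XOR NOT ((f IMPLIES e) XOR (c XOR e))) OR (b XOR e)))) = NOT F = T
f XOR e = F XOR T = T
NOT (f XOR e) = NOT T = F
NOT ((((f OR a) XOR b) IFF (a IMPLIES b)) XOR (e XOR ((f XOR NOT ((f IMPLIES e) XOR (c XOR e))) OR (b XOR e)))) IMPLIES NOT (f XOR e) = T IMPLIES F = F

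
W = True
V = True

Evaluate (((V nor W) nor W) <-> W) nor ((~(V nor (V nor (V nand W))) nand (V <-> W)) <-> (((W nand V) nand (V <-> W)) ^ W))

False

V nor W = True nor True = False
(V nor W) nor W = False nor True = False
((V nor W) nor W) <-> W = False <-> True = False
V nand W = True nand True = False
V nor (V nand W) = True nor False = False
V nor (V nor (V nand W)) = True nor False = False
~(V nor (V nor (V nand W))) = ~False = True
V <-> W = True <-> True = True
~(V nor (V nor (V nand W))) nand (V <-> W) = True nand True = False
W nand V = True nand True = False
V <-> W = True <-> True = True
(W nand V) nand (V <-> W) = False nand True = True
((W nand V) nand (V <-> W)) ^ W = True ^ True = False
(~(V nor (V nor (V nand W))) nand (V <-> W)) <-> (((W nand V) nand (V <-> W)) ^ W) = False <-> False = True
(((V nor W) nor W) <-> W) nor ((~(V nor (V nor (V nand W))) nand (V <-> W)) <-> (((W nand V) nand (V <-> W)) ^ W)) = False nor True = False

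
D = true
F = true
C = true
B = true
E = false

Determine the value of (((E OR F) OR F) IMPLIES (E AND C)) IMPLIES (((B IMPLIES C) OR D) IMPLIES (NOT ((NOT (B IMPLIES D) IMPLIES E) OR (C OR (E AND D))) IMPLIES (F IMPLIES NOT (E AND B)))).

E OR F = false OR true = true
(E OR F) OR F = true OR true = true
E AND C = false AND true = false
((E OR F) OR F) IMPLIES (E AND C) = true IMPLIES false = false
B IMPLIES C = true IMPLIES true = true
(B IMPLIES C) OR D = true OR true = true
B IMPLIES D = true IMPLIES true = true
NOT (B IMPLIES D) = NOT true = false
NOT (B IMPLIES D) IMPLIES E = false IMPLIES false = true
E AND D = false AND true = false
C OR (E AND D) = true OR false = true
(NOT (B IMPLIES D) IMPLIES E) OR (C OR (E AND D)) = true OR true = true
NOT ((NOT (B IMPLIES D) IMPLIES E) OR (C OR (E AND D))) = NOT true = false
E AND B = false AND true = false
NOT (E AND B) = NOT false = true
F IMPLIES NOT (E AND B) = true IMPLIES true = true
NOT ((NOT (B IMPLIES D) IMPLIES E) OR (C OR (E AND D))) IMPLIES (F IMPLIES NOT (E AND B)) = false IMPLIES true = true
((B IMPLIES C) OR D) IMPLIES (NOT ((NOT (B IMPLIES D) IMPLIES E) OR (C OR (E AND D))) IMPLIES (F IMPLIES NOT (E AND B))) = true IMPLIES true = true
(((E OR F) OR F) IMPLIES (E AND C)) IMPLIES (((B IMPLIES C) OR D) IMPLIES (NOT ((NOT (B IMPLIES D) IMPLIES E) OR (C OR (E AND D))) IMPLIES (F IMPLIES NOT (E AND B)))) = false IMPLIES true = true

true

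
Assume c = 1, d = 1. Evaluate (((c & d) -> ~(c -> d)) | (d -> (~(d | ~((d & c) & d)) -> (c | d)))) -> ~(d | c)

c & d = 1 & 1 = 1
c -> d = 1 -> 1 = 1
~(c -> d) = ~1 = 0
(c & d) -> ~(c -> d) = 1 -> 0 = 0
d & c = 1 & 1 = 1
(d & c) & d = 1 & 1 = 1
~((d & c) & d) = ~1 = 0
d | ~((d & c) & d) = 1 | 0 = 1
~(d | ~((d & c) & d)) = ~1 = 0
c | d = 1 | 1 = 1
~(d | ~((d & c) & d)) -> (c | d) = 0 -> 1 = 1
d -> (~(d | ~((d & c) & d)) -> (c | d)) = 1 -> 1 = 1
((c & d) -> ~(c -> d)) | (d -> (~(d | ~((d & c) & d)) -> (c | d))) = 0 | 1 = 1
d | c = 1 | 1 = 1
~(d | c) = ~1 = 0
(((c & d) -> ~(c -> d)) | (d -> (~(d | ~((d & c) & d)) -> (c | d)))) -> ~(d | c) = 1 -> 0 = 0

0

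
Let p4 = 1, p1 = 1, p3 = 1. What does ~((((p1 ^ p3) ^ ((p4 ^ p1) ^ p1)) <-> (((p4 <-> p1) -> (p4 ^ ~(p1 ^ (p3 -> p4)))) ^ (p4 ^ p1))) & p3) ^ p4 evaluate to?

0

p1 ^ p3 = 1 ^ 1 = 0
p4 ^ p1 = 1 ^ 1 = 0
(p4 ^ p1) ^ p1 = 0 ^ 1 = 1
(p1 ^ p3) ^ ((p4 ^ p1) ^ p1) = 0 ^ 1 = 1
p4 <-> p1 = 1 <-> 1 = 1
p3 -> p4 = 1 -> 1 = 1
p1 ^ (p3 -> p4) = 1 ^ 1 = 0
~(p1 ^ (p3 -> p4)) = ~0 = 1
p4 ^ ~(p1 ^ (p3 -> p4)) = 1 ^ 1 = 0
(p4 <-> p1) -> (p4 ^ ~(p1 ^ (p3 -> p4))) = 1 -> 0 = 0
p4 ^ p1 = 1 ^ 1 = 0
((p4 <-> p1) -> (p4 ^ ~(p1 ^ (p3 -> p4)))) ^ (p4 ^ p1) = 0 ^ 0 = 0
((p1 ^ p3) ^ ((p4 ^ p1) ^ p1)) <-> (((p4 <-> p1) -> (p4 ^ ~(p1 ^ (p3 -> p4)))) ^ (p4 ^ p1)) = 1 <-> 0 = 0
(((p1 ^ p3) ^ ((p4 ^ p1) ^ p1)) <-> (((p4 <-> p1) -> (p4 ^ ~(p1 ^ (p3 -> p4)))) ^ (p4 ^ p1))) & p3 = 0 & 1 = 0
~((((p1 ^ p3) ^ ((p4 ^ p1) ^ p1)) <-> (((p4 <-> p1) -> (p4 ^ ~(p1 ^ (p3 -> p4)))) ^ (p4 ^ p1))) & p3) = ~0 = 1
~((((p1 ^ p3) ^ ((p4 ^ p1) ^ p1)) <-> (((p4 <-> p1) -> (p4 ^ ~(p1 ^ (p3 -> p4)))) ^ (p4 ^ p1))) & p3) ^ p4 = 1 ^ 1 = 0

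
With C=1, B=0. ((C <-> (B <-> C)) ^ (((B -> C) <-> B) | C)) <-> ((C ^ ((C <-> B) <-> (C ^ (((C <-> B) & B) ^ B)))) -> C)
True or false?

1

B <-> C = 0 <-> 1 = 0
C <-> (B <-> C) = 1 <-> 0 = 0
B -> C = 0 -> 1 = 1
(B -> C) <-> B = 1 <-> 0 = 0
((B -> C) <-> B) | C = 0 | 1 = 1
(C <-> (B <-> C)) ^ (((B -> C) <-> B) | C) = 0 ^ 1 = 1
C <-> B = 1 <-> 0 = 0
C <-> B = 1 <-> 0 = 0
(C <-> B) & B = 0 & 0 = 0
((C <-> B) & B) ^ B = 0 ^ 0 = 0
C ^ (((C <-> B) & B) ^ B) = 1 ^ 0 = 1
(C <-> B) <-> (C ^ (((C <-> B) & B) ^ B)) = 0 <-> 1 = 0
C ^ ((C <-> B) <-> (C ^ (((C <-> B) & B) ^ B))) = 1 ^ 0 = 1
(C ^ ((C <-> B) <-> (C ^ (((C <-> B) & B) ^ B)))) -> C = 1 -> 1 = 1
((C <-> (B <-> C)) ^ (((B -> C) <-> B) | C)) <-> ((C ^ ((C <-> B) <-> (C ^ (((C <-> B) & B) ^ B)))) -> C) = 1 <-> 1 = 1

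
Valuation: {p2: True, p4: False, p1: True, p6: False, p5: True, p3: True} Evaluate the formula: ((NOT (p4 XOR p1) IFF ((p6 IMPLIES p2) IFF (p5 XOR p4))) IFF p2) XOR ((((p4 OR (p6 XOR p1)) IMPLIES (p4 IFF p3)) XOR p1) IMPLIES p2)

p4 XOR p1 = False XOR True = True
NOT (p4 XOR p1) = NOT True = False
p6 IMPLIES p2 = False IMPLIES True = True
p5 XOR p4 = True XOR False = True
(p6 IMPLIES p2) IFF (p5 XOR p4) = True IFF True = True
NOT (p4 XOR p1) IFF ((p6 IMPLIES p2) IFF (p5 XOR p4)) = False IFF True = False
(NOT (p4 XOR p1) IFF ((p6 IMPLIES p2) IFF (p5 XOR p4))) IFF p2 = False IFF True = False
p6 XOR p1 = False XOR True = True
p4 OR (p6 XOR p1) = False OR True = True
p4 IFF p3 = False IFF True = False
(p4 OR (p6 XOR p1)) IMPLIES (p4 IFF p3) = True IMPLIES False = False
((p4 OR (p6 XOR p1)) IMPLIES (p4 IFF p3)) XOR p1 = False XOR True = True
(((p4 OR (p6 XOR p1)) IMPLIES (p4 IFF p3)) XOR p1) IMPLIES p2 = True IMPLIES True = True
((NOT (p4 XOR p1) IFF ((p6 IMPLIES p2) IFF (p5 XOR p4))) IFF p2) XOR ((((p4 OR (p6 XOR p1)) IMPLIES (p4 IFF p3)) XOR p1) IMPLIES p2) = False XOR True = True

True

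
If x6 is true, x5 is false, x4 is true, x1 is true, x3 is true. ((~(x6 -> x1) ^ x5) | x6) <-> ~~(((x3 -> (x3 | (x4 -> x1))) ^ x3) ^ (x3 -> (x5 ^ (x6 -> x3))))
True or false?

x6 -> x1 = 1 -> 1 = 1
~(x6 -> x1) = ~1 = 0
~(x6 -> x1) ^ x5 = 0 ^ 0 = 0
(~(x6 -> x1) ^ x5) | x6 = 0 | 1 = 1
x4 -> x1 = 1 -> 1 = 1
x3 | (x4 -> x1) = 1 | 1 = 1
x3 -> (x3 | (x4 -> x1)) = 1 -> 1 = 1
(x3 -> (x3 | (x4 -> x1))) ^ x3 = 1 ^ 1 = 0
x6 -> x3 = 1 -> 1 = 1
x5 ^ (x6 -> x3) = 0 ^ 1 = 1
x3 -> (x5 ^ (x6 -> x3)) = 1 -> 1 = 1
((x3 -> (x3 | (x4 -> x1))) ^ x3) ^ (x3 -> (x5 ^ (x6 -> x3))) = 0 ^ 1 = 1
~(((x3 -> (x3 | (x4 -> x1))) ^ x3) ^ (x3 -> (x5 ^ (x6 -> x3)))) = ~1 = 0
~~(((x3 -> (x3 | (x4 -> x1))) ^ x3) ^ (x3 -> (x5 ^ (x6 -> x3)))) = ~0 = 1
((~(x6 -> x1) ^ x5) | x6) <-> ~~(((x3 -> (x3 | (x4 -> x1))) ^ x3) ^ (x3 -> (x5 ^ (x6 -> x3)))) = 1 <-> 1 = 1

1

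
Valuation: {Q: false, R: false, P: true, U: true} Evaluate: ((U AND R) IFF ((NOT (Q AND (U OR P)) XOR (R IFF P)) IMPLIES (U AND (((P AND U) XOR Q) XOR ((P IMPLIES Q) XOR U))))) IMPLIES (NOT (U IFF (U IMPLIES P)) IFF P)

Substituting Q=false, R=false, P=true, U=true:
U AND R = true AND false = false
U OR P = true OR true = true
Q AND (U OR P) = false AND true = false
NOT (Q AND (U OR P)) = NOT false = true
R IFF P = false IFF true = false
NOT (Q AND (U OR P)) XOR (R IFF P) = true XOR false = true
P AND U = true AND true = true
(P AND U) XOR Q = true XOR false = true
P IMPLIES Q = true IMPLIES false = false
(P IMPLIES Q) XOR U = false XOR true = true
((P AND U) XOR Q) XOR ((P IMPLIES Q) XOR U) = true XOR true = false
U AND (((P AND U) XOR Q) XOR ((P IMPLIES Q) XOR U)) = true AND false = false
(NOT (Q AND (U OR P)) XOR (R IFF P)) IMPLIES (U AND (((P AND U) XOR Q) XOR ((P IMPLIES Q) XOR U))) = true IMPLIES false = false
(U AND R) IFF ((NOT (Q AND (U OR P)) XOR (R IFF P)) IMPLIES (U AND (((P AND U) XOR Q) XOR ((P IMPLIES Q) XOR U)))) = false IFF false = true
U IMPLIES P = true IMPLIES true = true
U IFF (U IMPLIES P) = true IFF true = true
NOT (U IFF (U IMPLIES P)) = NOT true = false
NOT (U IFF (U IMPLIES P)) IFF P = false IFF true = false
((U AND R) IFF ((NOT (Q AND (U OR P)) XOR (R IFF P)) IMPLIES (U AND (((P AND U) XOR Q) XOR ((P IMPLIES Q) XOR U))))) IMPLIES (NOT (U IFF (U IMPLIES P)) IFF P) = true IMPLIES false = false

false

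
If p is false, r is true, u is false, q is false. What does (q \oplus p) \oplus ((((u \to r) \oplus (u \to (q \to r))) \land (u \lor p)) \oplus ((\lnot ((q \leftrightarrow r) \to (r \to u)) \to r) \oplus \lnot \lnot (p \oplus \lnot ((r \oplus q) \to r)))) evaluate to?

Substituting p=F, r=T, u=F, q=F:
q \oplus p = F \oplus F = F
u \to r = F \to T = T
q \to r = F \to T = T
u \to (q \to r) = F \to T = T
(u \to r) \oplus (u \to (q \to r)) = T \oplus T = F
u \lor p = F \lor F = F
((u \to r) \oplus (u \to (q \to r))) \land (u \lor p) = F \land F = F
q \leftrightarrow r = F \leftrightarrow T = F
r \to u = T \to F = F
(q \leftrightarrow r) \to (r \to u) = F \to F = T
\lnot ((q \leftrightarrow r) \to (r \to u)) = \lnot T = F
\lnot ((q \leftrightarrow r) \to (r \to u)) \to r = F \to T = T
r \oplus q = T \oplus F = T
(r \oplus q) \to r = T \to T = T
\lnot ((r \oplus q) \to r) = \lnot T = F
p \oplus \lnot ((r \oplus q) \to r) = F \oplus F = F
\lnot (p \oplus \lnot ((r \oplus q) \to r)) = \lnot F = T
\lnot \lnot (p \oplus \lnot ((r \oplus q) \to r)) = \lnot T = F
(\lnot ((q \leftrightarrow r) \to (r \to u)) \to r) \oplus \lnot \lnot (p \oplus \lnot ((r \oplus q) \to r)) = T \oplus F = T
(((u \to r) \oplus (u \to (q \to r))) \land (u \lor p)) \oplus ((\lnot ((q \leftrightarrow r) \to (r \to u)) \to r) \oplus \lnot \lnot (p \oplus \lnot ((r \oplus q) \to r))) = F \oplus T = T
(q \oplus p) \oplus ((((u \to r) \oplus (u \to (q \to r))) \land (u \lor p)) \oplus ((\lnot ((q \leftrightarrow r) \to (r \to u)) \to r) \oplus \lnot \lnot (p \oplus \lnot ((r \oplus q) \to r)))) = F \oplus T = T

T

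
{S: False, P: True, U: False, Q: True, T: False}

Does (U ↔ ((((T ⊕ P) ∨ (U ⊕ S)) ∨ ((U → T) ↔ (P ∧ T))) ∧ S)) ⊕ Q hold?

False

Substituting S=False, P=True, U=False, Q=True, T=False:
T ⊕ P = False ⊕ True = True
U ⊕ S = False ⊕ False = False
(T ⊕ P) ∨ (U ⊕ S) = True ∨ False = True
U → T = False → False = True
P ∧ T = True ∧ False = False
(U → T) ↔ (P ∧ T) = True ↔ False = False
((T ⊕ P) ∨ (U ⊕ S)) ∨ ((U → T) ↔ (P ∧ T)) = True ∨ False = True
(((T ⊕ P) ∨ (U ⊕ S)) ∨ ((U → T) ↔ (P ∧ T))) ∧ S = True ∧ False = False
U ↔ ((((T ⊕ P) ∨ (U ⊕ S)) ∨ ((U → T) ↔ (P ∧ T))) ∧ S) = False ↔ False = True
(U ↔ ((((T ⊕ P) ∨ (U ⊕ S)) ∨ ((U → T) ↔ (P ∧ T))) ∧ S)) ⊕ Q = True ⊕ True = False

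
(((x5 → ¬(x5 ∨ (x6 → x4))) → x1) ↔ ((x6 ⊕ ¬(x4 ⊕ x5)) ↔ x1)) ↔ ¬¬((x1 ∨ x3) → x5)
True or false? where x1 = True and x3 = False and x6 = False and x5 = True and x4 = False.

Substituting x1=True, x3=False, x6=False, x5=True, x4=False:
x6 → x4 = False → False = True
x5 ∨ (x6 → x4) = True ∨ True = True
¬(x5 ∨ (x6 → x4)) = ¬True = False
x5 → ¬(x5 ∨ (x6 → x4)) = True → False = False
(x5 → ¬(x5 ∨ (x6 → x4))) → x1 = False → True = True
x4 ⊕ x5 = False ⊕ True = True
¬(x4 ⊕ x5) = ¬True = False
x6 ⊕ ¬(x4 ⊕ x5) = False ⊕ False = False
(x6 ⊕ ¬(x4 ⊕ x5)) ↔ x1 = False ↔ True = False
((x5 → ¬(x5 ∨ (x6 → x4))) → x1) ↔ ((x6 ⊕ ¬(x4 ⊕ x5)) ↔ x1) = True ↔ False = False
x1 ∨ x3 = True ∨ False = True
(x1 ∨ x3) → x5 = True → True = True
¬((x1 ∨ x3) → x5) = ¬True = False
¬¬((x1 ∨ x3) → x5) = ¬False = True
(((x5 → ¬(x5 ∨ (x6 → x4))) → x1) ↔ ((x6 ⊕ ¬(x4 ⊕ x5)) ↔ x1)) ↔ ¬¬((x1 ∨ x3) → x5) = False ↔ True = False

False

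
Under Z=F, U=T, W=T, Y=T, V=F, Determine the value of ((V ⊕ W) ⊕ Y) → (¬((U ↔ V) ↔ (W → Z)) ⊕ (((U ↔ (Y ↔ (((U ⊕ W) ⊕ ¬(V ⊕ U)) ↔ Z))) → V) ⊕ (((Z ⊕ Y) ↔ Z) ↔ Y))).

T

V ⊕ W = F ⊕ T = T
(V ⊕ W) ⊕ Y = T ⊕ T = F
U ↔ V = T ↔ F = F
W → Z = T → F = F
(U ↔ V) ↔ (W → Z) = F ↔ F = T
¬((U ↔ V) ↔ (W → Z)) = ¬T = F
U ⊕ W = T ⊕ T = F
V ⊕ U = F ⊕ T = T
¬(V ⊕ U) = ¬T = F
(U ⊕ W) ⊕ ¬(V ⊕ U) = F ⊕ F = F
((U ⊕ W) ⊕ ¬(V ⊕ U)) ↔ Z = F ↔ F = T
Y ↔ (((U ⊕ W) ⊕ ¬(V ⊕ U)) ↔ Z) = T ↔ T = T
U ↔ (Y ↔ (((U ⊕ W) ⊕ ¬(V ⊕ U)) ↔ Z)) = T ↔ T = T
(U ↔ (Y ↔ (((U ⊕ W) ⊕ ¬(V ⊕ U)) ↔ Z))) → V = T → F = F
Z ⊕ Y = F ⊕ T = T
(Z ⊕ Y) ↔ Z = T ↔ F = F
((Z ⊕ Y) ↔ Z) ↔ Y = F ↔ T = F
((U ↔ (Y ↔ (((U ⊕ W) ⊕ ¬(V ⊕ U)) ↔ Z))) → V) ⊕ (((Z ⊕ Y) ↔ Z) ↔ Y) = F ⊕ F = F
¬((U ↔ V) ↔ (W → Z)) ⊕ (((U ↔ (Y ↔ (((U ⊕ W) ⊕ ¬(V ⊕ U)) ↔ Z))) → V) ⊕ (((Z ⊕ Y) ↔ Z) ↔ Y)) = F ⊕ F = F
((V ⊕ W) ⊕ Y) → (¬((U ↔ V) ↔ (W → Z)) ⊕ (((U ↔ (Y ↔ (((U ⊕ W) ⊕ ¬(V ⊕ U)) ↔ Z))) → V) ⊕ (((Z ⊕ Y) ↔ Z) ↔ Y))) = F → F = T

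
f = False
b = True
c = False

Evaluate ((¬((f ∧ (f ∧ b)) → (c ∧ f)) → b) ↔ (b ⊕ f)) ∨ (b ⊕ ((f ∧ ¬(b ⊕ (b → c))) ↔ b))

True

Substituting f=False, b=True, c=False:
f ∧ b = False ∧ True = False
f ∧ (f ∧ b) = False ∧ False = False
c ∧ f = False ∧ False = False
(f ∧ (f ∧ b)) → (c ∧ f) = False → False = True
¬((f ∧ (f ∧ b)) → (c ∧ f)) = ¬True = False
¬((f ∧ (f ∧ b)) → (c ∧ f)) → b = False → True = True
b ⊕ f = True ⊕ False = True
(¬((f ∧ (f ∧ b)) → (c ∧ f)) → b) ↔ (b ⊕ f) = True ↔ True = True
b → c = True → False = False
b ⊕ (b → c) = True ⊕ False = True
¬(b ⊕ (b → c)) = ¬True = False
f ∧ ¬(b ⊕ (b → c)) = False ∧ False = False
(f ∧ ¬(b ⊕ (b → c))) ↔ b = False ↔ True = False
b ⊕ ((f ∧ ¬(b ⊕ (b → c))) ↔ b) = True ⊕ False = True
((¬((f ∧ (f ∧ b)) → (c ∧ f)) → b) ↔ (b ⊕ f)) ∨ (b ⊕ ((f ∧ ¬(b ⊕ (b → c))) ↔ b)) = True ∨ True = True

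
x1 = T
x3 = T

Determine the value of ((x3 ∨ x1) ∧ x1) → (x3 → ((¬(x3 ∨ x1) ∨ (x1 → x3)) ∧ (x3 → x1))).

T

x3 ∨ x1 = T ∨ T = T
(x3 ∨ x1) ∧ x1 = T ∧ T = T
x3 ∨ x1 = T ∨ T = T
¬(x3 ∨ x1) = ¬T = F
x1 → x3 = T → T = T
¬(x3 ∨ x1) ∨ (x1 → x3) = F ∨ T = T
x3 → x1 = T → T = T
(¬(x3 ∨ x1) ∨ (x1 → x3)) ∧ (x3 → x1) = T ∧ T = T
x3 → ((¬(x3 ∨ x1) ∨ (x1 → x3)) ∧ (x3 → x1)) = T → T = T
((x3 ∨ x1) ∧ x1) → (x3 → ((¬(x3 ∨ x1) ∨ (x1 → x3)) ∧ (x3 → x1))) = T → T = T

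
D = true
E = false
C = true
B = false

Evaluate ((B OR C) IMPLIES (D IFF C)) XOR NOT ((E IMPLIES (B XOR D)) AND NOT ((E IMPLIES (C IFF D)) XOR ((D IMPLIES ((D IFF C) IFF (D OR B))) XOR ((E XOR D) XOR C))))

B OR C = false OR true = true
D IFF C = true IFF true = true
(B OR C) IMPLIES (D IFF C) = true IMPLIES true = true
B XOR D = false XOR true = true
E IMPLIES (B XOR D) = false IMPLIES true = true
C IFF D = true IFF true = true
E IMPLIES (C IFF D) = false IMPLIES true = true
D IFF C = true IFF true = true
D OR B = true OR false = true
(D IFF C) IFF (D OR B) = true IFF true = true
D IMPLIES ((D IFF C) IFF (D OR B)) = true IMPLIES true = true
E XOR D = false XOR true = true
(E XOR D) XOR C = true XOR true = false
(D IMPLIES ((D IFF C) IFF (D OR B))) XOR ((E XOR D) XOR C) = true XOR false = true
(E IMPLIES (C IFF D)) XOR ((D IMPLIES ((D IFF C) IFF (D OR B))) XOR ((E XOR D) XOR C)) = true XOR true = false
NOT ((E IMPLIES (C IFF D)) XOR ((D IMPLIES ((D IFF C) IFF (D OR B))) XOR ((E XOR D) XOR C))) = NOT false = true
(E IMPLIES (B XOR D)) AND NOT ((E IMPLIES (C IFF D)) XOR ((D IMPLIES ((D IFF C) IFF (D OR B))) XOR ((E XOR D) XOR C))) = true AND true = true
NOT ((E IMPLIES (B XOR D)) AND NOT ((E IMPLIES (C IFF D)) XOR ((D IMPLIES ((D IFF C) IFF (D OR B))) XOR ((E XOR D) XOR C)))) = NOT true = false
((B OR C) IMPLIES (D IFF C)) XOR NOT ((E IMPLIES (B XOR D)) AND NOT ((E IMPLIES (C IFF D)) XOR ((D IMPLIES ((D IFF C) IFF (D OR B))) XOR ((E XOR D) XOR C)))) = true XOR false = true

true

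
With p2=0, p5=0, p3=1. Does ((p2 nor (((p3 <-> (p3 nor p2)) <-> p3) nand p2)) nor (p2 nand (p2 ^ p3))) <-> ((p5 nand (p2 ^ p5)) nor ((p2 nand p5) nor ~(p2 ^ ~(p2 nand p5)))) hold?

1

Substituting p2=0, p5=0, p3=1:
p3 nor p2 = 1 nor 0 = 0
p3 <-> (p3 nor p2) = 1 <-> 0 = 0
(p3 <-> (p3 nor p2)) <-> p3 = 0 <-> 1 = 0
((p3 <-> (p3 nor p2)) <-> p3) nand p2 = 0 nand 0 = 1
p2 nor (((p3 <-> (p3 nor p2)) <-> p3) nand p2) = 0 nor 1 = 0
p2 ^ p3 = 0 ^ 1 = 1
p2 nand (p2 ^ p3) = 0 nand 1 = 1
(p2 nor (((p3 <-> (p3 nor p2)) <-> p3) nand p2)) nor (p2 nand (p2 ^ p3)) = 0 nor 1 = 0
p2 ^ p5 = 0 ^ 0 = 0
p5 nand (p2 ^ p5) = 0 nand 0 = 1
p2 nand p5 = 0 nand 0 = 1
p2 nand p5 = 0 nand 0 = 1
~(p2 nand p5) = ~1 = 0
p2 ^ ~(p2 nand p5) = 0 ^ 0 = 0
~(p2 ^ ~(p2 nand p5)) = ~0 = 1
(p2 nand p5) nor ~(p2 ^ ~(p2 nand p5)) = 1 nor 1 = 0
(p5 nand (p2 ^ p5)) nor ((p2 nand p5) nor ~(p2 ^ ~(p2 nand p5))) = 1 nor 0 = 0
((p2 nor (((p3 <-> (p3 nor p2)) <-> p3) nand p2)) nor (p2 nand (p2 ^ p3))) <-> ((p5 nand (p2 ^ p5)) nor ((p2 nand p5) nor ~(p2 ^ ~(p2 nand p5)))) = 0 <-> 0 = 1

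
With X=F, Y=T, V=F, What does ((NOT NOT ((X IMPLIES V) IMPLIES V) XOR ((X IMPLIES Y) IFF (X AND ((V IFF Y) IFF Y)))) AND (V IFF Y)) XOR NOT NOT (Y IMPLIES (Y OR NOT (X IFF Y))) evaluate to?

X IMPLIES V = F IMPLIES F = T
(X IMPLIES V) IMPLIES V = T IMPLIES F = F
NOT ((X IMPLIES V) IMPLIES V) = NOT F = T
NOT NOT ((X IMPLIES V) IMPLIES V) = NOT T = F
X IMPLIES Y = F IMPLIES T = T
V IFF Y = F IFF T = F
(V IFF Y) IFF Y = F IFF T = F
X AND ((V IFF Y) IFF Y) = F AND F = F
(X IMPLIES Y) IFF (X AND ((V IFF Y) IFF Y)) = T IFF F = F
NOT NOT ((X IMPLIES V) IMPLIES V) XOR ((X IMPLIES Y) IFF (X AND ((V IFF Y) IFF Y))) = F XOR F = F
V IFF Y = F IFF T = F
(NOT NOT ((X IMPLIES V) IMPLIES V) XOR ((X IMPLIES Y) IFF (X AND ((V IFF Y) IFF Y)))) AND (V IFF Y) = F AND F = F
X IFF Y = F IFF T = F
NOT (X IFF Y) = NOT F = T
Y OR NOT (X IFF Y) = T OR T = T
Y IMPLIES (Y OR NOT (X IFF Y)) = T IMPLIES T = T
NOT (Y IMPLIES (Y OR NOT (X IFF Y))) = NOT T = F
NOT NOT (Y IMPLIES (Y OR NOT (X IFF Y))) = NOT F = T
((NOT NOT ((X IMPLIES V) IMPLIES V) XOR ((X IMPLIES Y) IFF (X AND ((V IFF Y) IFF Y)))) AND (V IFF Y)) XOR NOT NOT (Y IMPLIES (Y OR NOT (X IFF Y))) = F XOR T = T

T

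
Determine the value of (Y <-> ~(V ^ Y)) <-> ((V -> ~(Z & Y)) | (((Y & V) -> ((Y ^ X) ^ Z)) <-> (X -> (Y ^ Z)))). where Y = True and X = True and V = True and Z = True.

Substituting Y=True, X=True, V=True, Z=True:
V ^ Y = True ^ True = False
~(V ^ Y) = ~False = True
Y <-> ~(V ^ Y) = True <-> True = True
Z & Y = True & True = True
~(Z & Y) = ~True = False
V -> ~(Z & Y) = True -> False = False
Y & V = True & True = True
Y ^ X = True ^ True = False
(Y ^ X) ^ Z = False ^ True = True
(Y & V) -> ((Y ^ X) ^ Z) = True -> True = True
Y ^ Z = True ^ True = False
X -> (Y ^ Z) = True -> False = False
((Y & V) -> ((Y ^ X) ^ Z)) <-> (X -> (Y ^ Z)) = True <-> False = False
(V -> ~(Z & Y)) | (((Y & V) -> ((Y ^ X) ^ Z)) <-> (X -> (Y ^ Z))) = False | False = False
(Y <-> ~(V ^ Y)) <-> ((V -> ~(Z & Y)) | (((Y & V) -> ((Y ^ X) ^ Z)) <-> (X -> (Y ^ Z)))) = True <-> False = False

False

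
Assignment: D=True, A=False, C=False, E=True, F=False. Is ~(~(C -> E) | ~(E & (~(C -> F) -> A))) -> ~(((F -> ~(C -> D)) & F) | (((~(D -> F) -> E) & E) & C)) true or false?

C -> E = False -> True = True
~(C -> E) = ~True = False
C -> F = False -> False = True
~(C -> F) = ~True = False
~(C -> F) -> A = False -> False = True
E & (~(C -> F) -> A) = True & True = True
~(E & (~(C -> F) -> A)) = ~True = False
~(C -> E) | ~(E & (~(C -> F) -> A)) = False | False = False
~(~(C -> E) | ~(E & (~(C -> F) -> A))) = ~False = True
C -> D = False -> True = True
~(C -> D) = ~True = False
F -> ~(C -> D) = False -> False = True
(F -> ~(C -> D)) & F = True & False = False
D -> F = True -> False = False
~(D -> F) = ~False = True
~(D -> F) -> E = True -> True = True
(~(D -> F) -> E) & E = True & True = True
((~(D -> F) -> E) & E) & C = True & False = False
((F -> ~(C -> D)) & F) | (((~(D -> F) -> E) & E) & C) = False | False = False
~(((F -> ~(C -> D)) & F) | (((~(D -> F) -> E) & E) & C)) = ~False = True
~(~(C -> E) | ~(E & (~(C -> F) -> A))) -> ~(((F -> ~(C -> D)) & F) | (((~(D -> F) -> E) & E) & C)) = True -> True = True

True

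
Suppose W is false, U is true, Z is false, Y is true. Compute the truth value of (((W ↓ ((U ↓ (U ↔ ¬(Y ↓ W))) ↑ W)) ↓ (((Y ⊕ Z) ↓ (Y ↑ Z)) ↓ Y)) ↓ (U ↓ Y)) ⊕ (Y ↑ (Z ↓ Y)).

Y ↓ W = True ↓ False = False
¬(Y ↓ W) = ¬False = True
U ↔ ¬(Y ↓ W) = True ↔ True = True
U ↓ (U ↔ ¬(Y ↓ W)) = True ↓ True = False
(U ↓ (U ↔ ¬(Y ↓ W))) ↑ W = False ↑ False = True
W ↓ ((U ↓ (U ↔ ¬(Y ↓ W))) ↑ W) = False ↓ True = False
Y ⊕ Z = True ⊕ False = True
Y ↑ Z = True ↑ False = True
(Y ⊕ Z) ↓ (Y ↑ Z) = True ↓ True = False
((Y ⊕ Z) ↓ (Y ↑ Z)) ↓ Y = False ↓ True = False
(W ↓ ((U ↓ (U ↔ ¬(Y ↓ W))) ↑ W)) ↓ (((Y ⊕ Z) ↓ (Y ↑ Z)) ↓ Y) = False ↓ False = True
U ↓ Y = True ↓ True = False
((W ↓ ((U ↓ (U ↔ ¬(Y ↓ W))) ↑ W)) ↓ (((Y ⊕ Z) ↓ (Y ↑ Z)) ↓ Y)) ↓ (U ↓ Y) = True ↓ False = False
Z ↓ Y = False ↓ True = False
Y ↑ (Z ↓ Y) = True ↑ False = True
(((W ↓ ((U ↓ (U ↔ ¬(Y ↓ W))) ↑ W)) ↓ (((Y ⊕ Z) ↓ (Y ↑ Z)) ↓ Y)) ↓ (U ↓ Y)) ⊕ (Y ↑ (Z ↓ Y)) = False ⊕ True = True

True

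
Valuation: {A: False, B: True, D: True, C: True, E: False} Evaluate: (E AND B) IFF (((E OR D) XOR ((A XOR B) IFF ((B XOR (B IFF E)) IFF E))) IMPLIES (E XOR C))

False

E AND B = False AND True = False
E OR D = False OR True = True
A XOR B = False XOR True = True
B IFF E = True IFF False = False
B XOR (B IFF E) = True XOR False = True
(B XOR (B IFF E)) IFF E = True IFF False = False
(A XOR B) IFF ((B XOR (B IFF E)) IFF E) = True IFF False = False
(E OR D) XOR ((A XOR B) IFF ((B XOR (B IFF E)) IFF E)) = True XOR False = True
E XOR C = False XOR True = True
((E OR D) XOR ((A XOR B) IFF ((B XOR (B IFF E)) IFF E))) IMPLIES (E XOR C) = True IMPLIES True = True
(E AND B) IFF (((E OR D) XOR ((A XOR B) IFF ((B XOR (B IFF E)) IFF E))) IMPLIES (E XOR C)) = False IFF True = False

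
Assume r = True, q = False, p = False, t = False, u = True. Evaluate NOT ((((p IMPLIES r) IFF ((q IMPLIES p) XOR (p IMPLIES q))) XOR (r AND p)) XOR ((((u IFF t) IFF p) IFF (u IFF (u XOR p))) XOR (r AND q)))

False

p IMPLIES r = False IMPLIES True = True
q IMPLIES p = False IMPLIES False = True
p IMPLIES q = False IMPLIES False = True
(q IMPLIES p) XOR (p IMPLIES q) = True XOR True = False
(p IMPLIES r) IFF ((q IMPLIES p) XOR (p IMPLIES q)) = True IFF False = False
r AND p = True AND False = False
((p IMPLIES r) IFF ((q IMPLIES p) XOR (p IMPLIES q))) XOR (r AND p) = False XOR False = False
u IFF t = True IFF False = False
(u IFF t) IFF p = False IFF False = True
u XOR p = True XOR False = True
u IFF (u XOR p) = True IFF True = True
((u IFF t) IFF p) IFF (u IFF (u XOR p)) = True IFF True = True
r AND q = True AND False = False
(((u IFF t) IFF p) IFF (u IFF (u XOR p))) XOR (r AND q) = True XOR False = True
(((p IMPLIES r) IFF ((q IMPLIES p) XOR (p IMPLIES q))) XOR (r AND p)) XOR ((((u IFF t) IFF p) IFF (u IFF (u XOR p))) XOR (r AND q)) = False XOR True = True
NOT ((((p IMPLIES r) IFF ((q IMPLIES p) XOR (p IMPLIES q))) XOR (r AND p)) XOR ((((u IFF t) IFF p) IFF (u IFF (u XOR p))) XOR (r AND q))) = NOT True = False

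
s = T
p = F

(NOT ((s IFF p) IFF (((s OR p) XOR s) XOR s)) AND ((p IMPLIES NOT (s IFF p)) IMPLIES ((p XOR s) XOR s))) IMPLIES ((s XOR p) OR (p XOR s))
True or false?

T

s IFF p = T IFF F = F
s OR p = T OR F = T
(s OR p) XOR s = T XOR T = F
((s OR p) XOR s) XOR s = F XOR T = T
(s IFF p) IFF (((s OR p) XOR s) XOR s) = F IFF T = F
NOT ((s IFF p) IFF (((s OR p) XOR s) XOR s)) = NOT F = T
s IFF p = T IFF F = F
NOT (s IFF p) = NOT F = T
p IMPLIES NOT (s IFF p) = F IMPLIES T = T
p XOR s = F XOR T = T
(p XOR s) XOR s = T XOR T = F
(p IMPLIES NOT (s IFF p)) IMPLIES ((p XOR s) XOR s) = T IMPLIES F = F
NOT ((s IFF p) IFF (((s OR p) XOR s) XOR s)) AND ((p IMPLIES NOT (s IFF p)) IMPLIES ((p XOR s) XOR s)) = T AND F = F
s XOR p = T XOR F = T
p XOR s = F XOR T = T
(s XOR p) OR (p XOR s) = T OR T = T
(NOT ((s IFF p) IFF (((s OR p) XOR s) XOR s)) AND ((p IMPLIES NOT (s IFF p)) IMPLIES ((p XOR s) XOR s))) IMPLIES ((s XOR p) OR (p XOR s)) = F IMPLIES T = T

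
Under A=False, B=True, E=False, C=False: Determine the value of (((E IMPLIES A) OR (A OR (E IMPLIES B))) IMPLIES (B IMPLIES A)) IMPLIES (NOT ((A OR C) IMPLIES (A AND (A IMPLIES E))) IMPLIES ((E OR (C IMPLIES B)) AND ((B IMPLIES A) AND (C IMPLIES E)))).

True

E IMPLIES A = False IMPLIES False = True
E IMPLIES B = False IMPLIES True = True
A OR (E IMPLIES B) = False OR True = True
(E IMPLIES A) OR (A OR (E IMPLIES B)) = True OR True = True
B IMPLIES A = True IMPLIES False = False
((E IMPLIES A) OR (A OR (E IMPLIES B))) IMPLIES (B IMPLIES A) = True IMPLIES False = False
A OR C = False OR False = False
A IMPLIES E = False IMPLIES False = True
A AND (A IMPLIES E) = False AND True = False
(A OR C) IMPLIES (A AND (A IMPLIES E)) = False IMPLIES False = True
NOT ((A OR C) IMPLIES (A AND (A IMPLIES E))) = NOT True = False
C IMPLIES B = False IMPLIES True = True
E OR (C IMPLIES B) = False OR True = True
B IMPLIES A = True IMPLIES False = False
C IMPLIES E = False IMPLIES False = True
(B IMPLIES A) AND (C IMPLIES E) = False AND True = False
(E OR (C IMPLIES B)) AND ((B IMPLIES A) AND (C IMPLIES E)) = True AND False = False
NOT ((A OR C) IMPLIES (A AND (A IMPLIES E))) IMPLIES ((E OR (C IMPLIES B)) AND ((B IMPLIES A) AND (C IMPLIES E))) = False IMPLIES False = True
(((E IMPLIES A) OR (A OR (E IMPLIES B))) IMPLIES (B IMPLIES A)) IMPLIES (NOT ((A OR C) IMPLIES (A AND (A IMPLIES E))) IMPLIES ((E OR (C IMPLIES B)) AND ((B IMPLIES A) AND (C IMPLIES E)))) = False IMPLIES True = True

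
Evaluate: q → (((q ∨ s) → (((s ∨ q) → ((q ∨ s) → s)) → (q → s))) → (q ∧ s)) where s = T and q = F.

Substituting s=T, q=F:
q ∨ s = F ∨ T = T
s ∨ q = T ∨ F = T
q ∨ s = F ∨ T = T
(q ∨ s) → s = T → T = T
(s ∨ q) → ((q ∨ s) → s) = T → T = T
q → s = F → T = T
((s ∨ q) → ((q ∨ s) → s)) → (q → s) = T → T = T
(q ∨ s) → (((s ∨ q) → ((q ∨ s) → s)) → (q → s)) = T → T = T
q ∧ s = F ∧ T = F
((q ∨ s) → (((s ∨ q) → ((q ∨ s) → s)) → (q → s))) → (q ∧ s) = T → F = F
q → (((q ∨ s) → (((s ∨ q) → ((q ∨ s) → s)) → (q → s))) → (q ∧ s)) = F → F = T

T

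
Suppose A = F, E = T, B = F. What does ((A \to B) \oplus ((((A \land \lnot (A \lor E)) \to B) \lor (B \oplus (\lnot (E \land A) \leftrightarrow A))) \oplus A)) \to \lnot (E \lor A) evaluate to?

T

A \to B = F \to F = T
A \lor E = F \lor T = T
\lnot (A \lor E) = \lnot T = F
A \land \lnot (A \lor E) = F \land F = F
(A \land \lnot (A \lor E)) \to B = F \to F = T
E \land A = T \land F = F
\lnot (E \land A) = \lnot F = T
\lnot (E \land A) \leftrightarrow A = T \leftrightarrow F = F
B \oplus (\lnot (E \land A) \leftrightarrow A) = F \oplus F = F
((A \land \lnot (A \lor E)) \to B) \lor (B \oplus (\lnot (E \land A) \leftrightarrow A)) = T \lor F = T
(((A \land \lnot (A \lor E)) \to B) \lor (B \oplus (\lnot (E \land A) \leftrightarrow A))) \oplus A = T \oplus F = T
(A \to B) \oplus ((((A \land \lnot (A \lor E)) \to B) \lor (B \oplus (\lnot (E \land A) \leftrightarrow A))) \oplus A) = T \oplus T = F
E \lor A = T \lor F = T
\lnot (E \lor A) = \lnot T = F
((A \to B) \oplus ((((A \land \lnot (A \lor E)) \to B) \lor (B \oplus (\lnot (E \land A) \leftrightarrow A))) \oplus A)) \to \lnot (E \lor A) = F \to F = T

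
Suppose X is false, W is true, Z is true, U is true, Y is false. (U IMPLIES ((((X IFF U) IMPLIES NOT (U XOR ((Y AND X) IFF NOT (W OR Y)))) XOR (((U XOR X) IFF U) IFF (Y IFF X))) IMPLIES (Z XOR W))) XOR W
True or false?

X IFF U = False IFF True = False
Y AND X = False AND False = False
W OR Y = True OR False = True
NOT (W OR Y) = NOT True = False
(Y AND X) IFF NOT (W OR Y) = False IFF False = True
U XOR ((Y AND X) IFF NOT (W OR Y)) = True XOR True = False
NOT (U XOR ((Y AND X) IFF NOT (W OR Y))) = NOT False = True
(X IFF U) IMPLIES NOT (U XOR ((Y AND X) IFF NOT (W OR Y))) = False IMPLIES True = True
U XOR X = True XOR False = True
(U XOR X) IFF U = True IFF True = True
Y IFF X = False IFF False = True
((U XOR X) IFF U) IFF (Y IFF X) = True IFF True = True
((X IFF U) IMPLIES NOT (U XOR ((Y AND X) IFF NOT (W OR Y)))) XOR (((U XOR X) IFF U) IFF (Y IFF X)) = True XOR True = False
Z XOR W = True XOR True = False
(((X IFF U) IMPLIES NOT (U XOR ((Y AND X) IFF NOT (W OR Y)))) XOR (((U XOR X) IFF U) IFF (Y IFF X))) IMPLIES (Z XOR W) = False IMPLIES False = True
U IMPLIES ((((X IFF U) IMPLIES NOT (U XOR ((Y AND X) IFF NOT (W OR Y)))) XOR (((U XOR X) IFF U) IFF (Y IFF X))) IMPLIES (Z XOR W)) = True IMPLIES True = True
(U IMPLIES ((((X IFF U) IMPLIES NOT (U XOR ((Y AND X) IFF NOT (W OR Y)))) XOR (((U XOR X) IFF U) IFF (Y IFF X))) IMPLIES (Z XOR W))) XOR W = True XOR True = False

False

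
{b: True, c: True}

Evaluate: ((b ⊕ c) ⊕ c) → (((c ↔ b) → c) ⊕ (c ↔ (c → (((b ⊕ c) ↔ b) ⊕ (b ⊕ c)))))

b ⊕ c = True ⊕ True = False
(b ⊕ c) ⊕ c = False ⊕ True = True
c ↔ b = True ↔ True = True
(c ↔ b) → c = True → True = True
b ⊕ c = True ⊕ True = False
(b ⊕ c) ↔ b = False ↔ True = False
b ⊕ c = True ⊕ True = False
((b ⊕ c) ↔ b) ⊕ (b ⊕ c) = False ⊕ False = False
c → (((b ⊕ c) ↔ b) ⊕ (b ⊕ c)) = True → False = False
c ↔ (c → (((b ⊕ c) ↔ b) ⊕ (b ⊕ c))) = True ↔ False = False
((c ↔ b) → c) ⊕ (c ↔ (c → (((b ⊕ c) ↔ b) ⊕ (b ⊕ c)))) = True ⊕ False = True
((b ⊕ c) ⊕ c) → (((c ↔ b) → c) ⊕ (c ↔ (c → (((b ⊕ c) ↔ b) ⊕ (b ⊕ c))))) = True → True = True

True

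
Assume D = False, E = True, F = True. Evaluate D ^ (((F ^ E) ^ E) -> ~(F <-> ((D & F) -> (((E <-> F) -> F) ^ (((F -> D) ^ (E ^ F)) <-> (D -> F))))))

Substituting D=False, E=True, F=True:
F ^ E = True ^ True = False
(F ^ E) ^ E = False ^ True = True
D & F = False & True = False
E <-> F = True <-> True = True
(E <-> F) -> F = True -> True = True
F -> D = True -> False = False
E ^ F = True ^ True = False
(F -> D) ^ (E ^ F) = False ^ False = False
D -> F = False -> True = True
((F -> D) ^ (E ^ F)) <-> (D -> F) = False <-> True = False
((E <-> F) -> F) ^ (((F -> D) ^ (E ^ F)) <-> (D -> F)) = True ^ False = True
(D & F) -> (((E <-> F) -> F) ^ (((F -> D) ^ (E ^ F)) <-> (D -> F))) = False -> True = True
F <-> ((D & F) -> (((E <-> F) -> F) ^ (((F -> D) ^ (E ^ F)) <-> (D -> F)))) = True <-> True = True
~(F <-> ((D & F) -> (((E <-> F) -> F) ^ (((F -> D) ^ (E ^ F)) <-> (D -> F))))) = ~True = False
((F ^ E) ^ E) -> ~(F <-> ((D & F) -> (((E <-> F) -> F) ^ (((F -> D) ^ (E ^ F)) <-> (D -> F))))) = True -> False = False
D ^ (((F ^ E) ^ E) -> ~(F <-> ((D & F) -> (((E <-> F) -> F) ^ (((F -> D) ^ (E ^ F)) <-> (D -> F)))))) = False ^ False = False

False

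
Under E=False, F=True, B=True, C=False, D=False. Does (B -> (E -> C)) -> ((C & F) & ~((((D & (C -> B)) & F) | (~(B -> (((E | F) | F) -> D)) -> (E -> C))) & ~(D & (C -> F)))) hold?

False

E -> C = False -> False = True
B -> (E -> C) = True -> True = True
C & F = False & True = False
C -> B = False -> True = True
D & (C -> B) = False & True = False
(D & (C -> B)) & F = False & True = False
E | F = False | True = True
(E | F) | F = True | True = True
((E | F) | F) -> D = True -> False = False
B -> (((E | F) | F) -> D) = True -> False = False
~(B -> (((E | F) | F) -> D)) = ~False = True
E -> C = False -> False = True
~(B -> (((E | F) | F) -> D)) -> (E -> C) = True -> True = True
((D & (C -> B)) & F) | (~(B -> (((E | F) | F) -> D)) -> (E -> C)) = False | True = True
C -> F = False -> True = True
D & (C -> F) = False & True = False
~(D & (C -> F)) = ~False = True
(((D & (C -> B)) & F) | (~(B -> (((E | F) | F) -> D)) -> (E -> C))) & ~(D & (C -> F)) = True & True = True
~((((D & (C -> B)) & F) | (~(B -> (((E | F) | F) -> D)) -> (E -> C))) & ~(D & (C -> F))) = ~True = False
(C & F) & ~((((D & (C -> B)) & F) | (~(B -> (((E | F) | F) -> D)) -> (E -> C))) & ~(D & (C -> F))) = False & False = False
(B -> (E -> C)) -> ((C & F) & ~((((D & (C -> B)) & F) | (~(B -> (((E | F) | F) -> D)) -> (E -> C))) & ~(D & (C -> F)))) = True -> False = False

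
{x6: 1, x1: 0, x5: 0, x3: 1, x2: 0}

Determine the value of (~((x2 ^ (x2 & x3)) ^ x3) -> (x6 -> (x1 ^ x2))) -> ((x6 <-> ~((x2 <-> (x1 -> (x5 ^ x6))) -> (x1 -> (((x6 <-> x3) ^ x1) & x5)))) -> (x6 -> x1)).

Substituting x6=1, x1=0, x5=0, x3=1, x2=0:
x2 & x3 = 0 & 1 = 0
x2 ^ (x2 & x3) = 0 ^ 0 = 0
(x2 ^ (x2 & x3)) ^ x3 = 0 ^ 1 = 1
~((x2 ^ (x2 & x3)) ^ x3) = ~1 = 0
x1 ^ x2 = 0 ^ 0 = 0
x6 -> (x1 ^ x2) = 1 -> 0 = 0
~((x2 ^ (x2 & x3)) ^ x3) -> (x6 -> (x1 ^ x2)) = 0 -> 0 = 1
x5 ^ x6 = 0 ^ 1 = 1
x1 -> (x5 ^ x6) = 0 -> 1 = 1
x2 <-> (x1 -> (x5 ^ x6)) = 0 <-> 1 = 0
x6 <-> x3 = 1 <-> 1 = 1
(x6 <-> x3) ^ x1 = 1 ^ 0 = 1
((x6 <-> x3) ^ x1) & x5 = 1 & 0 = 0
x1 -> (((x6 <-> x3) ^ x1) & x5) = 0 -> 0 = 1
(x2 <-> (x1 -> (x5 ^ x6))) -> (x1 -> (((x6 <-> x3) ^ x1) & x5)) = 0 -> 1 = 1
~((x2 <-> (x1 -> (x5 ^ x6))) -> (x1 -> (((x6 <-> x3) ^ x1) & x5))) = ~1 = 0
x6 <-> ~((x2 <-> (x1 -> (x5 ^ x6))) -> (x1 -> (((x6 <-> x3) ^ x1) & x5))) = 1 <-> 0 = 0
x6 -> x1 = 1 -> 0 = 0
(x6 <-> ~((x2 <-> (x1 -> (x5 ^ x6))) -> (x1 -> (((x6 <-> x3) ^ x1) & x5)))) -> (x6 -> x1) = 0 -> 0 = 1
(~((x2 ^ (x2 & x3)) ^ x3) -> (x6 -> (x1 ^ x2))) -> ((x6 <-> ~((x2 <-> (x1 -> (x5 ^ x6))) -> (x1 -> (((x6 <-> x3) ^ x1) & x5)))) -> (x6 -> x1)) = 1 -> 1 = 1

1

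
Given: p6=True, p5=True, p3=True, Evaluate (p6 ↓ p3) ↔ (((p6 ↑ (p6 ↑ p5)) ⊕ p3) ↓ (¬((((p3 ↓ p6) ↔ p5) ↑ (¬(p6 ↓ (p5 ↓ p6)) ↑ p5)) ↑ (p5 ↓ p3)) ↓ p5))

Substituting p6=True, p5=True, p3=True:
p6 ↓ p3 = True ↓ True = False
p6 ↑ p5 = True ↑ True = False
p6 ↑ (p6 ↑ p5) = True ↑ False = True
(p6 ↑ (p6 ↑ p5)) ⊕ p3 = True ⊕ True = False
p3 ↓ p6 = True ↓ True = False
(p3 ↓ p6) ↔ p5 = False ↔ True = False
p5 ↓ p6 = True ↓ True = False
p6 ↓ (p5 ↓ p6) = True ↓ False = False
¬(p6 ↓ (p5 ↓ p6)) = ¬False = True
¬(p6 ↓ (p5 ↓ p6)) ↑ p5 = True ↑ True = False
((p3 ↓ p6) ↔ p5) ↑ (¬(p6 ↓ (p5 ↓ p6)) ↑ p5) = False ↑ False = True
p5 ↓ p3 = True ↓ True = False
(((p3 ↓ p6) ↔ p5) ↑ (¬(p6 ↓ (p5 ↓ p6)) ↑ p5)) ↑ (p5 ↓ p3) = True ↑ False = True
¬((((p3 ↓ p6) ↔ p5) ↑ (¬(p6 ↓ (p5 ↓ p6)) ↑ p5)) ↑ (p5 ↓ p3)) = ¬True = False
¬((((p3 ↓ p6) ↔ p5) ↑ (¬(p6 ↓ (p5 ↓ p6)) ↑ p5)) ↑ (p5 ↓ p3)) ↓ p5 = False ↓ True = False
((p6 ↑ (p6 ↑ p5)) ⊕ p3) ↓ (¬((((p3 ↓ p6) ↔ p5) ↑ (¬(p6 ↓ (p5 ↓ p6)) ↑ p5)) ↑ (p5 ↓ p3)) ↓ p5) = False ↓ False = True
(p6 ↓ p3) ↔ (((p6 ↑ (p6 ↑ p5)) ⊕ p3) ↓ (¬((((p3 ↓ p6) ↔ p5) ↑ (¬(p6 ↓ (p5 ↓ p6)) ↑ p5)) ↑ (p5 ↓ p3)) ↓ p5)) = False ↔ True = False

False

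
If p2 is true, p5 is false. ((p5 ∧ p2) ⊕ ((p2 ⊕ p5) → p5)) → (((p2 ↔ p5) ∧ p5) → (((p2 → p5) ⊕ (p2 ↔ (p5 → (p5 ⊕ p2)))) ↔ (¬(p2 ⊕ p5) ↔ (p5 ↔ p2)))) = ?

T

Substituting p2=T, p5=F:
p5 ∧ p2 = F ∧ T = F
p2 ⊕ p5 = T ⊕ F = T
(p2 ⊕ p5) → p5 = T → F = F
(p5 ∧ p2) ⊕ ((p2 ⊕ p5) → p5) = F ⊕ F = F
p2 ↔ p5 = T ↔ F = F
(p2 ↔ p5) ∧ p5 = F ∧ F = F
p2 → p5 = T → F = F
p5 ⊕ p2 = F ⊕ T = T
p5 → (p5 ⊕ p2) = F → T = T
p2 ↔ (p5 → (p5 ⊕ p2)) = T ↔ T = T
(p2 → p5) ⊕ (p2 ↔ (p5 → (p5 ⊕ p2))) = F ⊕ T = T
p2 ⊕ p5 = T ⊕ F = T
¬(p2 ⊕ p5) = ¬T = F
p5 ↔ p2 = F ↔ T = F
¬(p2 ⊕ p5) ↔ (p5 ↔ p2) = F ↔ F = T
((p2 → p5) ⊕ (p2 ↔ (p5 → (p5 ⊕ p2)))) ↔ (¬(p2 ⊕ p5) ↔ (p5 ↔ p2)) = T ↔ T = T
((p2 ↔ p5) ∧ p5) → (((p2 → p5) ⊕ (p2 ↔ (p5 → (p5 ⊕ p2)))) ↔ (¬(p2 ⊕ p5) ↔ (p5 ↔ p2))) = F → T = T
((p5 ∧ p2) ⊕ ((p2 ⊕ p5) → p5)) → (((p2 ↔ p5) ∧ p5) → (((p2 → p5) ⊕ (p2 ↔ (p5 → (p5 ⊕ p2)))) ↔ (¬(p2 ⊕ p5) ↔ (p5 ↔ p2)))) = F → T = T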